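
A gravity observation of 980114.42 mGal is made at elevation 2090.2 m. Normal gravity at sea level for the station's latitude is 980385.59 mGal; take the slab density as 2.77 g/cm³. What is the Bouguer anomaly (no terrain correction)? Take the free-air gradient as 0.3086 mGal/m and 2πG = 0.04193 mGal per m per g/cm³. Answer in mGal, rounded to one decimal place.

Free-air correction = 0.3086 × 2090.2 = 645.04 mGal
Free-air anomaly = 980114.42 − 980385.59 + (645.04) = 373.87 mGal
Bouguer slab correction = 0.04193 × 2.77 × 2090.2 = 242.77 mGal
Simple Bouguer anomaly = 373.87 − (242.77) = 131.10 mGal

131.1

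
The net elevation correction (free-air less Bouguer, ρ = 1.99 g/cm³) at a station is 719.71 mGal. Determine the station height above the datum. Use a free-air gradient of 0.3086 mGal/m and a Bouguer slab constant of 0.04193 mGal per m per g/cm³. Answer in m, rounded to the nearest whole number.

Combined gradient = 0.3086 − 0.04193 × 1.99 = 0.2251593 mGal/m
h = 719.71 / 0.2251593 = 3196.45 m

3196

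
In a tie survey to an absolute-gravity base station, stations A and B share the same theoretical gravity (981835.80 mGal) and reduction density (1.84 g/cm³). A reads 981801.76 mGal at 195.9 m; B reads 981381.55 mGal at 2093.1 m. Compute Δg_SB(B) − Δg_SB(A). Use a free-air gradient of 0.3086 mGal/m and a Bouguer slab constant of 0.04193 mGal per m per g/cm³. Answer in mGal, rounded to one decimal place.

18.9

Δg_SB(A) = 981801.76 − 981835.80 + 0.3086×195.9 − 0.04193×1.84×195.9 = 11.30 mGal
Δg_SB(B) = 981381.55 − 981835.80 + 0.3086×2093.1 − 0.04193×1.84×2093.1 = 30.20 mGal
Difference = 30.20 − (11.30) = 18.90 mGal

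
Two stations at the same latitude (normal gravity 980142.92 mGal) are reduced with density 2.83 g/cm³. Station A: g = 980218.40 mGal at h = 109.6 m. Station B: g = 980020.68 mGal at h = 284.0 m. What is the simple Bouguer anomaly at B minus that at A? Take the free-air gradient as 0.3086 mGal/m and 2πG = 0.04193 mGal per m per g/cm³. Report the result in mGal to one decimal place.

Δg_SB(A) = 980218.40 − 980142.92 + 0.3086×109.6 − 0.04193×2.83×109.6 = 96.30 mGal
Δg_SB(B) = 980020.68 − 980142.92 + 0.3086×284.0 − 0.04193×2.83×284.0 = -68.30 mGal
Difference = -68.30 − (96.30) = -164.60 mGal

-164.6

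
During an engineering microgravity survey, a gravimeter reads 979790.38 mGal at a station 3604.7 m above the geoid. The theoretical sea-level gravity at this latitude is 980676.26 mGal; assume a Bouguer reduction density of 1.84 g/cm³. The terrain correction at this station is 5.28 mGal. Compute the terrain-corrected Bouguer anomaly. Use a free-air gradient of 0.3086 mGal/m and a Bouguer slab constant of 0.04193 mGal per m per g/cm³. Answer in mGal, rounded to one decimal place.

-46.3

Free-air correction = 0.3086 × 3604.7 = 1112.41 mGal
Free-air anomaly = 979790.38 − 980676.26 + (1112.41) = 226.53 mGal
Bouguer slab correction = 0.04193 × 1.84 × 3604.7 = 278.11 mGal
Simple Bouguer anomaly = 226.53 − (278.11) = -51.58 mGal
Complete Bouguer anomaly = -51.58 + 5.28 = -46.30 mGal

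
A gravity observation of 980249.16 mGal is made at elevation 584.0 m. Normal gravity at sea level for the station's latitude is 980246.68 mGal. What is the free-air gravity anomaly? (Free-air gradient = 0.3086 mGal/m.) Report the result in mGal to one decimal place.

182.7

Free-air correction = 0.3086 × 584.0 = 180.22 mGal
Free-air anomaly = 980249.16 − 980246.68 + (180.22) = 182.70 mGal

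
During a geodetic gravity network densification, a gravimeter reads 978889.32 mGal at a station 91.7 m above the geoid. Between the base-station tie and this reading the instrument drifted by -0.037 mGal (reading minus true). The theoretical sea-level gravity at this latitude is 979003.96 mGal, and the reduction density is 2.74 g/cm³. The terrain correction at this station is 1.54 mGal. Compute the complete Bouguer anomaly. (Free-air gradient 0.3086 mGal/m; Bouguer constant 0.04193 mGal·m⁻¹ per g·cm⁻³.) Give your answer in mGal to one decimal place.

Drift-corrected reading = 978889.32 − (-0.037) = 978889.357 mGal
Free-air correction = 0.3086 × 91.7 = 28.30 mGal
Free-air anomaly = 978889.357 − 979003.96 + (28.30) = -86.303 mGal
Bouguer slab correction = 0.04193 × 2.74 × 91.7 = 10.54 mGal
Simple Bouguer anomaly = -86.303 − (10.54) = -96.843 mGal
Complete Bouguer anomaly = -96.843 + 1.54 = -95.303 mGal

-95.3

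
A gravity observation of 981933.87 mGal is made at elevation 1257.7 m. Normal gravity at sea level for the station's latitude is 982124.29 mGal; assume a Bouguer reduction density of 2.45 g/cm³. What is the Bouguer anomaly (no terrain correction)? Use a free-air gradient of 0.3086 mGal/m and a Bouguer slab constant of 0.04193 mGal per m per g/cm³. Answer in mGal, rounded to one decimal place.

68.5

Free-air correction = 0.3086 × 1257.7 = 388.13 mGal
Free-air anomaly = 981933.87 − 982124.29 + (388.13) = 197.71 mGal
Bouguer slab correction = 0.04193 × 2.45 × 1257.7 = 129.20 mGal
Simple Bouguer anomaly = 197.71 − (129.20) = 68.51 mGal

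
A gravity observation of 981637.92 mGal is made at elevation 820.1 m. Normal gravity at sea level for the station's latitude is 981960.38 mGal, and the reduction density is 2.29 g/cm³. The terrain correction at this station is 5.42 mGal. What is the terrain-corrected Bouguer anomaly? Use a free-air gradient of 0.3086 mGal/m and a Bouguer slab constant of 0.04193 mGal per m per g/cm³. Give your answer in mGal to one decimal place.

-142.7

Free-air correction = 0.3086 × 820.1 = 253.08 mGal
Free-air anomaly = 981637.92 − 981960.38 + (253.08) = -69.38 mGal
Bouguer slab correction = 0.04193 × 2.29 × 820.1 = 78.75 mGal
Simple Bouguer anomaly = -69.38 − (78.75) = -148.13 mGal
Complete Bouguer anomaly = -148.13 + 5.42 = -142.71 mGal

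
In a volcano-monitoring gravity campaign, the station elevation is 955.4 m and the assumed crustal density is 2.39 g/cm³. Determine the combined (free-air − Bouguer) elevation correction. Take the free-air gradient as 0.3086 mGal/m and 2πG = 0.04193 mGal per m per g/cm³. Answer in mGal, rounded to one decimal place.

199.1

Combined gradient = 0.3086 − 0.04193 × 2.39 = 0.2083873 mGal/m
Combined elevation correction = 0.2083873 × 955.4 = 199.1 mGal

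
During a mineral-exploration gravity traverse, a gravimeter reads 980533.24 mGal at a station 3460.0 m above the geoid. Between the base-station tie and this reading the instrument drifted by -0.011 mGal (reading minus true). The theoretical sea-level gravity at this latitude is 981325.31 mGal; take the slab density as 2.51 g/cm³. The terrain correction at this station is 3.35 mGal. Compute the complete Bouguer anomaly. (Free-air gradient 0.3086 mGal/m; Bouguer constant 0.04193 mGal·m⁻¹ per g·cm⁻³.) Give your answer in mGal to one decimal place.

-85.1

Drift-corrected reading = 980533.24 − (-0.011) = 980533.251 mGal
Free-air correction = 0.3086 × 3460.0 = 1067.76 mGal
Free-air anomaly = 980533.251 − 981325.31 + (1067.76) = 275.701 mGal
Bouguer slab correction = 0.04193 × 2.51 × 3460.0 = 364.15 mGal
Simple Bouguer anomaly = 275.701 − (364.15) = -88.449 mGal
Complete Bouguer anomaly = -88.449 + 3.35 = -85.099 mGal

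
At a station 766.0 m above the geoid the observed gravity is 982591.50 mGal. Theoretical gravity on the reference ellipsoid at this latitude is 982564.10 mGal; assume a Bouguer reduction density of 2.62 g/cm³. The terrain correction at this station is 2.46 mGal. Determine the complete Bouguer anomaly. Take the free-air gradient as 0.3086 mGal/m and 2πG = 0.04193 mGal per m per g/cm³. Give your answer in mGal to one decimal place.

182.1

Free-air correction = 0.3086 × 766.0 = 236.39 mGal
Free-air anomaly = 982591.50 − 982564.10 + (236.39) = 263.79 mGal
Bouguer slab correction = 0.04193 × 2.62 × 766.0 = 84.15 mGal
Simple Bouguer anomaly = 263.79 − (84.15) = 179.64 mGal
Complete Bouguer anomaly = 179.64 + 2.46 = 182.10 mGal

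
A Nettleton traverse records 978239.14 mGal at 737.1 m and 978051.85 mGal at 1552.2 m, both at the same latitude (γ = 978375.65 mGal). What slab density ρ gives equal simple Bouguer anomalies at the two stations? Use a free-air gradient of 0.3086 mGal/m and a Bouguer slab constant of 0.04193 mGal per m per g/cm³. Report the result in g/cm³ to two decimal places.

Δg_obs = 978051.85 − 978239.14 = -187.29 mGal over Δh = 1552.2 − 737.1 = 815.1 m
Equal Bouguer anomalies ⇒ Δg_obs + (0.3086 − 0.04193ρ)·Δh = 0
0.3086 − 0.04193ρ = −Δg_obs/Δh = 0.22978
ρ = (0.3086 − 0.22978) / 0.04193 = 1.88 g/cm³

1.88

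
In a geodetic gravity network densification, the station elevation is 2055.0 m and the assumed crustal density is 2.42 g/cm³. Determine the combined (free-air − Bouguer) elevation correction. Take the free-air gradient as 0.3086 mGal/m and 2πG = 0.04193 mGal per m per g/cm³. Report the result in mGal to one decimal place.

Combined gradient = 0.3086 − 0.04193 × 2.42 = 0.2071294 mGal/m
Combined elevation correction = 0.2071294 × 2055.0 = 425.7 mGal

425.7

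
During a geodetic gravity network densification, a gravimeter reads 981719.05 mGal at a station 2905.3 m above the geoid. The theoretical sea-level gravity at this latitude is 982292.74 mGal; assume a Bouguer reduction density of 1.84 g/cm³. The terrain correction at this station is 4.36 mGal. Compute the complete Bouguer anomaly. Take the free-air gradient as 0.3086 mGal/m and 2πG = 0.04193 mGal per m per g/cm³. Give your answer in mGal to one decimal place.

Free-air correction = 0.3086 × 2905.3 = 896.58 mGal
Free-air anomaly = 981719.05 − 982292.74 + (896.58) = 322.89 mGal
Bouguer slab correction = 0.04193 × 1.84 × 2905.3 = 224.15 mGal
Simple Bouguer anomaly = 322.89 − (224.15) = 98.74 mGal
Complete Bouguer anomaly = 98.74 + 4.36 = 103.10 mGal

103.1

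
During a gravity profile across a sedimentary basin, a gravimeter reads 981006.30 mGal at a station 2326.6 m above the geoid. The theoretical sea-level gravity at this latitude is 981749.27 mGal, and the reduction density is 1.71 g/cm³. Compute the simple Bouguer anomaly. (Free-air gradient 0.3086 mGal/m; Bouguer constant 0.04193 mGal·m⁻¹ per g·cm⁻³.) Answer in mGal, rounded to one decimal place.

-191.8

Free-air correction = 0.3086 × 2326.6 = 717.99 mGal
Free-air anomaly = 981006.30 − 981749.27 + (717.99) = -24.98 mGal
Bouguer slab correction = 0.04193 × 1.71 × 2326.6 = 166.82 mGal
Simple Bouguer anomaly = -24.98 − (166.82) = -191.80 mGal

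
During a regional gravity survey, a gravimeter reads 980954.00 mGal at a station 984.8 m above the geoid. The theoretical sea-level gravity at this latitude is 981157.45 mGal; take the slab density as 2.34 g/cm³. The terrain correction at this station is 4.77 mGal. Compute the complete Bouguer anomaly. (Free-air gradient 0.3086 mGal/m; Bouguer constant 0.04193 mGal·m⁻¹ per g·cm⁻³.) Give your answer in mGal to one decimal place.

8.6

Free-air correction = 0.3086 × 984.8 = 303.91 mGal
Free-air anomaly = 980954.00 − 981157.45 + (303.91) = 100.46 mGal
Bouguer slab correction = 0.04193 × 2.34 × 984.8 = 96.62 mGal
Simple Bouguer anomaly = 100.46 − (96.62) = 3.84 mGal
Complete Bouguer anomaly = 3.84 + 4.77 = 8.61 mGal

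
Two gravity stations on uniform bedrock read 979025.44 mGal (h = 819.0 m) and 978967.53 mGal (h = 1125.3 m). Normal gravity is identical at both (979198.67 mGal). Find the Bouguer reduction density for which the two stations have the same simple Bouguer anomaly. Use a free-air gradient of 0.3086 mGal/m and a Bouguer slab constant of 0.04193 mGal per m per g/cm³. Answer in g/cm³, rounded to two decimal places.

2.85

Δg_obs = 978967.53 − 979025.44 = -57.91 mGal over Δh = 1125.3 − 819.0 = 306.3 m
Equal Bouguer anomalies ⇒ Δg_obs + (0.3086 − 0.04193ρ)·Δh = 0
0.3086 − 0.04193ρ = −Δg_obs/Δh = 0.18906
ρ = (0.3086 − 0.18906) / 0.04193 = 2.85 g/cm³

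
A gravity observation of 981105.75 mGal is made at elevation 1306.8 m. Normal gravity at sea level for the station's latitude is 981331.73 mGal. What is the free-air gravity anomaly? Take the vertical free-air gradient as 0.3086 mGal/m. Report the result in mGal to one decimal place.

Free-air correction = 0.3086 × 1306.8 = 403.28 mGal
Free-air anomaly = 981105.75 − 981331.73 + (403.28) = 177.30 mGal

177.3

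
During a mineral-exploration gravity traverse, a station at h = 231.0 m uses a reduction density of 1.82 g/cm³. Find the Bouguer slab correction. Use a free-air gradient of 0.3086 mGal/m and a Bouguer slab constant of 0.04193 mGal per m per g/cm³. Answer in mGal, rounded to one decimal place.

Bouguer slab correction = 0.04193 × 1.82 × 231.0 = 17.6 mGal

17.6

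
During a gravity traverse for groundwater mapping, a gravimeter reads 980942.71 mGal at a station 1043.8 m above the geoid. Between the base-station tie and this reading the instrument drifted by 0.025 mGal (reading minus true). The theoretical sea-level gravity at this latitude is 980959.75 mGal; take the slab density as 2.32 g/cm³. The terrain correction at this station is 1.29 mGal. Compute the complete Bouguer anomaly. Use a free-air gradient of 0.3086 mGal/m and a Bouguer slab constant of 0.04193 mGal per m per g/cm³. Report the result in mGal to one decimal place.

Drift-corrected reading = 980942.71 − (0.025) = 980942.685 mGal
Free-air correction = 0.3086 × 1043.8 = 322.12 mGal
Free-air anomaly = 980942.685 − 980959.75 + (322.12) = 305.055 mGal
Bouguer slab correction = 0.04193 × 2.32 × 1043.8 = 101.54 mGal
Simple Bouguer anomaly = 305.055 − (101.54) = 203.515 mGal
Complete Bouguer anomaly = 203.515 + 1.29 = 204.805 mGal

204.8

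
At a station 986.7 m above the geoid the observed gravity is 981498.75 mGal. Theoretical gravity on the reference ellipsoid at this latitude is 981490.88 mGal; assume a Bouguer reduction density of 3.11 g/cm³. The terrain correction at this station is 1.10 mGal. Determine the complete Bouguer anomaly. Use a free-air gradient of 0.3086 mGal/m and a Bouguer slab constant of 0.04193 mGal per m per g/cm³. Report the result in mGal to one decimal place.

Free-air correction = 0.3086 × 986.7 = 304.50 mGal
Free-air anomaly = 981498.75 − 981490.88 + (304.50) = 312.37 mGal
Bouguer slab correction = 0.04193 × 3.11 × 986.7 = 128.67 mGal
Simple Bouguer anomaly = 312.37 − (128.67) = 183.70 mGal
Complete Bouguer anomaly = 183.70 + 1.10 = 184.80 mGal

184.8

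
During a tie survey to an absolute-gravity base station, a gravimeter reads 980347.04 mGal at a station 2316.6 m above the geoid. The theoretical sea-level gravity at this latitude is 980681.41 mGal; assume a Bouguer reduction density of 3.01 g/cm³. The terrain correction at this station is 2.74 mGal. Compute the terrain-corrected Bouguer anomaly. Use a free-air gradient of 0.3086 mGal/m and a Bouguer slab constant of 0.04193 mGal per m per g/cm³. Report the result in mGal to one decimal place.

Free-air correction = 0.3086 × 2316.6 = 714.90 mGal
Free-air anomaly = 980347.04 − 980681.41 + (714.90) = 380.53 mGal
Bouguer slab correction = 0.04193 × 3.01 × 2316.6 = 292.38 mGal
Simple Bouguer anomaly = 380.53 − (292.38) = 88.15 mGal
Complete Bouguer anomaly = 88.15 + 2.74 = 90.89 mGal

90.9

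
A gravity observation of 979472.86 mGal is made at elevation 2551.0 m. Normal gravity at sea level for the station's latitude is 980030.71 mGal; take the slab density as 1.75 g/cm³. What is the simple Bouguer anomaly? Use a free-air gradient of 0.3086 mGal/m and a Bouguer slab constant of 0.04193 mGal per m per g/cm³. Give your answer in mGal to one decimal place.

42.2

Free-air correction = 0.3086 × 2551.0 = 787.24 mGal
Free-air anomaly = 979472.86 − 980030.71 + (787.24) = 229.39 mGal
Bouguer slab correction = 0.04193 × 1.75 × 2551.0 = 187.19 mGal
Simple Bouguer anomaly = 229.39 − (187.19) = 42.20 mGal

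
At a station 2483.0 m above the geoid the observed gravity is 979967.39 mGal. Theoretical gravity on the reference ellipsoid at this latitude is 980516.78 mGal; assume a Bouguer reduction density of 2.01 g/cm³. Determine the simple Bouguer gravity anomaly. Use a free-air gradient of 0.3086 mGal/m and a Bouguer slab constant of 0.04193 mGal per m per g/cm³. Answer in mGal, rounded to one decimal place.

7.6

Free-air correction = 0.3086 × 2483.0 = 766.25 mGal
Free-air anomaly = 979967.39 − 980516.78 + (766.25) = 216.86 mGal
Bouguer slab correction = 0.04193 × 2.01 × 2483.0 = 209.27 mGal
Simple Bouguer anomaly = 216.86 − (209.27) = 7.59 mGal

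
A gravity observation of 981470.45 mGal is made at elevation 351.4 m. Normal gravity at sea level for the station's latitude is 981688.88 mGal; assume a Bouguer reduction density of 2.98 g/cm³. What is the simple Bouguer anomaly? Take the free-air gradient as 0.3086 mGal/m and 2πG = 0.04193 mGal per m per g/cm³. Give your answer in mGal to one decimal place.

-153.9

Free-air correction = 0.3086 × 351.4 = 108.44 mGal
Free-air anomaly = 981470.45 − 981688.88 + (108.44) = -109.99 mGal
Bouguer slab correction = 0.04193 × 2.98 × 351.4 = 43.91 mGal
Simple Bouguer anomaly = -109.99 − (43.91) = -153.90 mGal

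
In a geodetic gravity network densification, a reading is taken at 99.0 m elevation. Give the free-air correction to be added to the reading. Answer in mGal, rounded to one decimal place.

Free-air correction = 0.3086 × 99.0 = 30.6 mGal

30.6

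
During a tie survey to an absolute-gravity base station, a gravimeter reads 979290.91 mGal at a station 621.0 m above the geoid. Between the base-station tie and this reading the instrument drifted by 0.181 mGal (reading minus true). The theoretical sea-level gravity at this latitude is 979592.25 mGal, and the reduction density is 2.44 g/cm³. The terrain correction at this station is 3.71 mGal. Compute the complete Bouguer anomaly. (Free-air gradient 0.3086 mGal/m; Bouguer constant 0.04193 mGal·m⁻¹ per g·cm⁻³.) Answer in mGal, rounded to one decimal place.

-169.7

Drift-corrected reading = 979290.91 − (0.181) = 979290.729 mGal
Free-air correction = 0.3086 × 621.0 = 191.64 mGal
Free-air anomaly = 979290.729 − 979592.25 + (191.64) = -109.881 mGal
Bouguer slab correction = 0.04193 × 2.44 × 621.0 = 63.53 mGal
Simple Bouguer anomaly = -109.881 − (63.53) = -173.411 mGal
Complete Bouguer anomaly = -173.411 + 3.71 = -169.701 mGal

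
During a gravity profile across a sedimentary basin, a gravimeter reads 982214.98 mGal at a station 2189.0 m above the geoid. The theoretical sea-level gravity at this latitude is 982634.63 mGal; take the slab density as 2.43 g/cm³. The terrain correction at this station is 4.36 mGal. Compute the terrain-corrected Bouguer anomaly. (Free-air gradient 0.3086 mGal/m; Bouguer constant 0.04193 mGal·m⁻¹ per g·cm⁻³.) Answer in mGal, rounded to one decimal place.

37.2

Free-air correction = 0.3086 × 2189.0 = 675.53 mGal
Free-air anomaly = 982214.98 − 982634.63 + (675.53) = 255.88 mGal
Bouguer slab correction = 0.04193 × 2.43 × 2189.0 = 223.04 mGal
Simple Bouguer anomaly = 255.88 − (223.04) = 32.84 mGal
Complete Bouguer anomaly = 32.84 + 4.36 = 37.20 mGal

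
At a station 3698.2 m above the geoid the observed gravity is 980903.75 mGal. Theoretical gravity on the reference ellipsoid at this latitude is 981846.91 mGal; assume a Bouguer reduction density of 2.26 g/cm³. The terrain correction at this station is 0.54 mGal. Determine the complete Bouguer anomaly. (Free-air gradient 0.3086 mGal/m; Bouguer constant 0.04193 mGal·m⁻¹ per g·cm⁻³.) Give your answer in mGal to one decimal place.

-151.8

Free-air correction = 0.3086 × 3698.2 = 1141.26 mGal
Free-air anomaly = 980903.75 − 981846.91 + (1141.26) = 198.10 mGal
Bouguer slab correction = 0.04193 × 2.26 × 3698.2 = 350.45 mGal
Simple Bouguer anomaly = 198.10 − (350.45) = -152.35 mGal
Complete Bouguer anomaly = -152.35 + 0.54 = -151.81 mGal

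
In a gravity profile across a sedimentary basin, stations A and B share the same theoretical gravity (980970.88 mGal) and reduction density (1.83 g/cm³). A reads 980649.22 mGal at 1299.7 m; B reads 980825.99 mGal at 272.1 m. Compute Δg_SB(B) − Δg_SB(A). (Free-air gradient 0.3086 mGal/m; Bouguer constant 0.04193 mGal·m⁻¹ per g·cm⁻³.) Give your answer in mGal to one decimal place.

Δg_SB(A) = 980649.22 − 980970.88 + 0.3086×1299.7 − 0.04193×1.83×1299.7 = -20.30 mGal
Δg_SB(B) = 980825.99 − 980970.88 + 0.3086×272.1 − 0.04193×1.83×272.1 = -81.80 mGal
Difference = -81.80 − (-20.30) = -61.50 mGal

-61.5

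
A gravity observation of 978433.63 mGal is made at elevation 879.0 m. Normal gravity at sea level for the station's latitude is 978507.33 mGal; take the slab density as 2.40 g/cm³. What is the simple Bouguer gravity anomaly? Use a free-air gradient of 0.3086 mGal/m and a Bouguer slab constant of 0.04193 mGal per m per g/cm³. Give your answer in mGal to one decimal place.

109.1

Free-air correction = 0.3086 × 879.0 = 271.26 mGal
Free-air anomaly = 978433.63 − 978507.33 + (271.26) = 197.56 mGal
Bouguer slab correction = 0.04193 × 2.40 × 879.0 = 88.46 mGal
Simple Bouguer anomaly = 197.56 − (88.46) = 109.10 mGal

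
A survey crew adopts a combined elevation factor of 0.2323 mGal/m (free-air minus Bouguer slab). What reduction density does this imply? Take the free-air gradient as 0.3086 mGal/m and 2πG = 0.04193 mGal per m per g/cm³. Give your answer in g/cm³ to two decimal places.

1.82

0.2323 = 0.3086 − 0.04193 × ρ
ρ = (0.3086 − 0.2323) / 0.04193 = 1.82 g/cm³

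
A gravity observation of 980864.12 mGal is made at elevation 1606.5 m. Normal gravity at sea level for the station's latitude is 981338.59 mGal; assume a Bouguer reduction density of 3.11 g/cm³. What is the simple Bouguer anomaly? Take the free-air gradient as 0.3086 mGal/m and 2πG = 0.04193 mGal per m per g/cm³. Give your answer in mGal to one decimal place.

-188.2

Free-air correction = 0.3086 × 1606.5 = 495.77 mGal
Free-air anomaly = 980864.12 − 981338.59 + (495.77) = 21.30 mGal
Bouguer slab correction = 0.04193 × 3.11 × 1606.5 = 209.49 mGal
Simple Bouguer anomaly = 21.30 − (209.49) = -188.19 mGal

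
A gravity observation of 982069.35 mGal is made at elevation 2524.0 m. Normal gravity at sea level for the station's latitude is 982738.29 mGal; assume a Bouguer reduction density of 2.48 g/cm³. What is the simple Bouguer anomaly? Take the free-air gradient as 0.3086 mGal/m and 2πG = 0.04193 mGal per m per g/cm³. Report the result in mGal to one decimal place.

-152.5

Free-air correction = 0.3086 × 2524.0 = 778.91 mGal
Free-air anomaly = 982069.35 − 982738.29 + (778.91) = 109.97 mGal
Bouguer slab correction = 0.04193 × 2.48 × 2524.0 = 262.46 mGal
Simple Bouguer anomaly = 109.97 − (262.46) = -152.49 mGal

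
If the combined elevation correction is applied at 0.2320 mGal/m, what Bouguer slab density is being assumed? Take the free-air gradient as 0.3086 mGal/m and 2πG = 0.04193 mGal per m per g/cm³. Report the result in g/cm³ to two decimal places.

0.2320 = 0.3086 − 0.04193 × ρ
ρ = (0.3086 − 0.2320) / 0.04193 = 1.83 g/cm³

1.83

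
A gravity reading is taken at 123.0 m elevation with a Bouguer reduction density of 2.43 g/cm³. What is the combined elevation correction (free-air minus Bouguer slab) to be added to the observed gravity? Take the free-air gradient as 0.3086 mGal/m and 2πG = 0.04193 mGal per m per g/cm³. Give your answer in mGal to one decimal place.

Combined gradient = 0.3086 − 0.04193 × 2.43 = 0.2067101 mGal/m
Combined elevation correction = 0.2067101 × 123.0 = 25.4 mGal

25.4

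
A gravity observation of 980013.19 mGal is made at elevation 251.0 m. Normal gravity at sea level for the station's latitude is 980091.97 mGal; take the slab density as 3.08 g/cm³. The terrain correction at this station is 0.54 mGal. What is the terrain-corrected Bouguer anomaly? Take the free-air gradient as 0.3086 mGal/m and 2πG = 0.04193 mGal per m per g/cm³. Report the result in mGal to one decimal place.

-33.2

Free-air correction = 0.3086 × 251.0 = 77.46 mGal
Free-air anomaly = 980013.19 − 980091.97 + (77.46) = -1.32 mGal
Bouguer slab correction = 0.04193 × 3.08 × 251.0 = 32.42 mGal
Simple Bouguer anomaly = -1.32 − (32.42) = -33.74 mGal
Complete Bouguer anomaly = -33.74 + 0.54 = -33.20 mGal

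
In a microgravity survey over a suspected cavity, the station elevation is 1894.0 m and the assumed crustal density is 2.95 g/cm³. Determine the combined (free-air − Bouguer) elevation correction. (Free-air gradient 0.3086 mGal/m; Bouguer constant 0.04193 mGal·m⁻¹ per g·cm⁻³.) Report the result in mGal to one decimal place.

350.2

Combined gradient = 0.3086 − 0.04193 × 2.95 = 0.1849065 mGal/m
Combined elevation correction = 0.1849065 × 1894.0 = 350.2 mGal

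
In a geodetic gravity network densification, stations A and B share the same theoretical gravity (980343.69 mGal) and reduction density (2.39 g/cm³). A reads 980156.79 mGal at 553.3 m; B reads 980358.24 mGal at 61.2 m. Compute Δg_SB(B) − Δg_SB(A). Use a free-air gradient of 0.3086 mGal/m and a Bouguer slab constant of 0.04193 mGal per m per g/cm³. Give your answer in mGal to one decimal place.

98.9

Δg_SB(A) = 980156.79 − 980343.69 + 0.3086×553.3 − 0.04193×2.39×553.3 = -71.60 mGal
Δg_SB(B) = 980358.24 − 980343.69 + 0.3086×61.2 − 0.04193×2.39×61.2 = 27.30 mGal
Difference = 27.30 − (-71.60) = 98.90 mGal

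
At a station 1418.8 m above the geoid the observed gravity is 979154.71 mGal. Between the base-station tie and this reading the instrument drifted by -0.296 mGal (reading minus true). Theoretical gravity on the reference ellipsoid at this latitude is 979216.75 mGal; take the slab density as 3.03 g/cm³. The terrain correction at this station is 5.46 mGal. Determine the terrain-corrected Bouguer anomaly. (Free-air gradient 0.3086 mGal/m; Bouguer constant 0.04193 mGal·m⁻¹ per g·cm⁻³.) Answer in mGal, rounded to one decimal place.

Drift-corrected reading = 979154.71 − (-0.296) = 979155.006 mGal
Free-air correction = 0.3086 × 1418.8 = 437.84 mGal
Free-air anomaly = 979155.006 − 979216.75 + (437.84) = 376.096 mGal
Bouguer slab correction = 0.04193 × 3.03 × 1418.8 = 180.26 mGal
Simple Bouguer anomaly = 376.096 − (180.26) = 195.836 mGal
Complete Bouguer anomaly = 195.836 + 5.46 = 201.296 mGal

201.3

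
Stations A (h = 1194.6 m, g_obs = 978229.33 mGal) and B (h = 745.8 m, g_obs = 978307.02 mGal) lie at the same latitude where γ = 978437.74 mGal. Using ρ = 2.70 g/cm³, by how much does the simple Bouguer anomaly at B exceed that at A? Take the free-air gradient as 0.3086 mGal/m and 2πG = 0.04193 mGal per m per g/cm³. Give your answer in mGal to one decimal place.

Δg_SB(A) = 978229.33 − 978437.74 + 0.3086×1194.6 − 0.04193×2.70×1194.6 = 25.00 mGal
Δg_SB(B) = 978307.02 − 978437.74 + 0.3086×745.8 − 0.04193×2.70×745.8 = 15.00 mGal
Difference = 15.00 − (25.00) = -10.00 mGal

-10.0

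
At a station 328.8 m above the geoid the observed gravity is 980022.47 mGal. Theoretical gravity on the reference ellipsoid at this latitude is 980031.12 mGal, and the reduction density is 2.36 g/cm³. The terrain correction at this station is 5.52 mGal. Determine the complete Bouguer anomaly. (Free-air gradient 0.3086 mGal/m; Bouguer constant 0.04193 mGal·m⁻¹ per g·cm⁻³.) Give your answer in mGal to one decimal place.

65.8

Free-air correction = 0.3086 × 328.8 = 101.47 mGal
Free-air anomaly = 980022.47 − 980031.12 + (101.47) = 92.82 mGal
Bouguer slab correction = 0.04193 × 2.36 × 328.8 = 32.54 mGal
Simple Bouguer anomaly = 92.82 − (32.54) = 60.28 mGal
Complete Bouguer anomaly = 60.28 + 5.52 = 65.80 mGal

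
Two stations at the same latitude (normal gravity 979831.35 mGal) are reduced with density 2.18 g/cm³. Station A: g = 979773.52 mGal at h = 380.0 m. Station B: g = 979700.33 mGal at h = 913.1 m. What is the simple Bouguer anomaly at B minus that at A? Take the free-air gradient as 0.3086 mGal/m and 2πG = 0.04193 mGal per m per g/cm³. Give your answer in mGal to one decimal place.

42.6

Δg_SB(A) = 979773.52 − 979831.35 + 0.3086×380.0 − 0.04193×2.18×380.0 = 24.70 mGal
Δg_SB(B) = 979700.33 − 979831.35 + 0.3086×913.1 − 0.04193×2.18×913.1 = 67.30 mGal
Difference = 67.30 − (24.70) = 42.60 mGal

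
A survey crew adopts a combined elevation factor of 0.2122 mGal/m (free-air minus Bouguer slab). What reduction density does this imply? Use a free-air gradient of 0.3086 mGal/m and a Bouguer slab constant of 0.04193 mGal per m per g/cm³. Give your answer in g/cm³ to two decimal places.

0.2122 = 0.3086 − 0.04193 × ρ
ρ = (0.3086 − 0.2122) / 0.04193 = 2.30 g/cm³

2.30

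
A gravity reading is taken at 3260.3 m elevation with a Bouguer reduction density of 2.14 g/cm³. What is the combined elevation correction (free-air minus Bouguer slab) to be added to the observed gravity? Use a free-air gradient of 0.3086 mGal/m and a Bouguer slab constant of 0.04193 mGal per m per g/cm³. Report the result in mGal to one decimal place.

713.6

Combined gradient = 0.3086 − 0.04193 × 2.14 = 0.2188698 mGal/m
Combined elevation correction = 0.2188698 × 3260.3 = 713.6 mGal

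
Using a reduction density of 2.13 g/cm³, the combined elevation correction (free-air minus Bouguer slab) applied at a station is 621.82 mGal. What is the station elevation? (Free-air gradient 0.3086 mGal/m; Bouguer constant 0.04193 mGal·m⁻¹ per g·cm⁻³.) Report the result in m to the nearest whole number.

Combined gradient = 0.3086 − 0.04193 × 2.13 = 0.2192891 mGal/m
h = 621.82 / 0.2192891 = 2835.62 m

2836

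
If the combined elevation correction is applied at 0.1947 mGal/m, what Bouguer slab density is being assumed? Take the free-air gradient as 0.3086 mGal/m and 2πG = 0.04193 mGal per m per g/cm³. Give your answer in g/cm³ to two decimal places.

2.72

0.1947 = 0.3086 − 0.04193 × ρ
ρ = (0.3086 − 0.1947) / 0.04193 = 2.72 g/cm³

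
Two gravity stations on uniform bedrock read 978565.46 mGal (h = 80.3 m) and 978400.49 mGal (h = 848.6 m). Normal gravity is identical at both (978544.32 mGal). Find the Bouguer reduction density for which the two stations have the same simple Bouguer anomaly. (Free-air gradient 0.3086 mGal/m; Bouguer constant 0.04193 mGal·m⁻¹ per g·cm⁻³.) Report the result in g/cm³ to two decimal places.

Δg_obs = 978400.49 − 978565.46 = -164.97 mGal over Δh = 848.6 − 80.3 = 768.3 m
Equal Bouguer anomalies ⇒ Δg_obs + (0.3086 − 0.04193ρ)·Δh = 0
0.3086 − 0.04193ρ = −Δg_obs/Δh = 0.21472
ρ = (0.3086 − 0.21472) / 0.04193 = 2.24 g/cm³

2.24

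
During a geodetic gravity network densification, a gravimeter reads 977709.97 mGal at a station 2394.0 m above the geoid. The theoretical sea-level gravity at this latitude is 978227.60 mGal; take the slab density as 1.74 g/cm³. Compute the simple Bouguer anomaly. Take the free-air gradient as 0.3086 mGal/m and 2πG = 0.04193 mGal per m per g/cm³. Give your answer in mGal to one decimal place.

Free-air correction = 0.3086 × 2394.0 = 738.79 mGal
Free-air anomaly = 977709.97 − 978227.60 + (738.79) = 221.16 mGal
Bouguer slab correction = 0.04193 × 1.74 × 2394.0 = 174.66 mGal
Simple Bouguer anomaly = 221.16 − (174.66) = 46.50 mGal

46.5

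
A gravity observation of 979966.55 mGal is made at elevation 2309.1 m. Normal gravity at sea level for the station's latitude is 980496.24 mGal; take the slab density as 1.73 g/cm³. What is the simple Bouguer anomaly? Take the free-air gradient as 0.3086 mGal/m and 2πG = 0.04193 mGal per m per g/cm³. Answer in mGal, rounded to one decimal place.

15.4

Free-air correction = 0.3086 × 2309.1 = 712.59 mGal
Free-air anomaly = 979966.55 − 980496.24 + (712.59) = 182.90 mGal
Bouguer slab correction = 0.04193 × 1.73 × 2309.1 = 167.50 mGal
Simple Bouguer anomaly = 182.90 − (167.50) = 15.40 mGal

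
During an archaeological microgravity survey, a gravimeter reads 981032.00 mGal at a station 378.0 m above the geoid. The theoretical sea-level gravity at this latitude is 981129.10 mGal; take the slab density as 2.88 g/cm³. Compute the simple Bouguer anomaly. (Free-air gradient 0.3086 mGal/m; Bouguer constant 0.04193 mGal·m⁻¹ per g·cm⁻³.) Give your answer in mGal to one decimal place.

-26.1

Free-air correction = 0.3086 × 378.0 = 116.65 mGal
Free-air anomaly = 981032.00 − 981129.10 + (116.65) = 19.55 mGal
Bouguer slab correction = 0.04193 × 2.88 × 378.0 = 45.65 mGal
Simple Bouguer anomaly = 19.55 − (45.65) = -26.10 mGal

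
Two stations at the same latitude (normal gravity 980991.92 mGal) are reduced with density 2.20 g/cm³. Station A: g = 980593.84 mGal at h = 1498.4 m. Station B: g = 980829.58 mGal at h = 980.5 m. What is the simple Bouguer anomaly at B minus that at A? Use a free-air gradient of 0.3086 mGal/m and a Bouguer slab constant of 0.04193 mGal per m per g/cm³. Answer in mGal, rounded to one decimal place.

123.7

Δg_SB(A) = 980593.84 − 980991.92 + 0.3086×1498.4 − 0.04193×2.20×1498.4 = -73.90 mGal
Δg_SB(B) = 980829.58 − 980991.92 + 0.3086×980.5 − 0.04193×2.20×980.5 = 49.80 mGal
Difference = 49.80 − (-73.90) = 123.70 mGal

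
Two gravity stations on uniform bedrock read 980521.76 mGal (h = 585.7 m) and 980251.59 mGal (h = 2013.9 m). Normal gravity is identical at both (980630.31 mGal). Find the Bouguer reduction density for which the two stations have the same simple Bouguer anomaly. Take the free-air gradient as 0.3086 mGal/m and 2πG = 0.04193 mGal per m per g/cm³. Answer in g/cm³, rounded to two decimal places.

2.85

Δg_obs = 980251.59 − 980521.76 = -270.17 mGal over Δh = 2013.9 − 585.7 = 1428.2 m
Equal Bouguer anomalies ⇒ Δg_obs + (0.3086 − 0.04193ρ)·Δh = 0
0.3086 − 0.04193ρ = −Δg_obs/Δh = 0.18917
ρ = (0.3086 − 0.18917) / 0.04193 = 2.85 g/cm³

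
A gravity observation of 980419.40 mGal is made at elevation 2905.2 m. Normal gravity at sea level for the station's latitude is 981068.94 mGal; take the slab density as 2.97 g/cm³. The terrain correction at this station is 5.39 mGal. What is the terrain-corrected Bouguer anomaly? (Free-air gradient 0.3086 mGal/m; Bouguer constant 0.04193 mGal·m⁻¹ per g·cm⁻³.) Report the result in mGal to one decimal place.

-109.4

Free-air correction = 0.3086 × 2905.2 = 896.54 mGal
Free-air anomaly = 980419.40 − 981068.94 + (896.54) = 247.00 mGal
Bouguer slab correction = 0.04193 × 2.97 × 2905.2 = 361.79 mGal
Simple Bouguer anomaly = 247.00 − (361.79) = -114.79 mGal
Complete Bouguer anomaly = -114.79 + 5.39 = -109.40 mGal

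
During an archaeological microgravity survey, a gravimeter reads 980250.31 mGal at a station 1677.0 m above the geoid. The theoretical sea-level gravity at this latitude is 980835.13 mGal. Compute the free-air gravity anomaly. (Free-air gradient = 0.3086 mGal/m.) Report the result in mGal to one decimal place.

-67.3

Free-air correction = 0.3086 × 1677.0 = 517.52 mGal
Free-air anomaly = 980250.31 − 980835.13 + (517.52) = -67.30 mGal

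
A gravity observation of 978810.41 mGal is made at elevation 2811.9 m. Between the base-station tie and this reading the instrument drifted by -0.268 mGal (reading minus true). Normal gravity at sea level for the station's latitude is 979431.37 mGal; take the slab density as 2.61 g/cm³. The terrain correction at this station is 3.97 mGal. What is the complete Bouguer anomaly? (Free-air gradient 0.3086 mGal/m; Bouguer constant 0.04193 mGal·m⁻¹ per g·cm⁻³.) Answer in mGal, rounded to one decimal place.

-56.7

Drift-corrected reading = 978810.41 − (-0.268) = 978810.678 mGal
Free-air correction = 0.3086 × 2811.9 = 867.75 mGal
Free-air anomaly = 978810.678 − 979431.37 + (867.75) = 247.058 mGal
Bouguer slab correction = 0.04193 × 2.61 × 2811.9 = 307.73 mGal
Simple Bouguer anomaly = 247.058 − (307.73) = -60.672 mGal
Complete Bouguer anomaly = -60.672 + 3.97 = -56.702 mGal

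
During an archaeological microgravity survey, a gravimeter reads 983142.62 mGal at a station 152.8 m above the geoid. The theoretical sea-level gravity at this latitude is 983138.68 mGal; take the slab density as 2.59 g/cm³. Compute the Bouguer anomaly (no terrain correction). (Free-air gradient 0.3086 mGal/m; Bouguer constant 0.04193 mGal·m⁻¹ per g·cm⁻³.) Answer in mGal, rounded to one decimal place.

34.5

Free-air correction = 0.3086 × 152.8 = 47.15 mGal
Free-air anomaly = 983142.62 − 983138.68 + (47.15) = 51.09 mGal
Bouguer slab correction = 0.04193 × 2.59 × 152.8 = 16.59 mGal
Simple Bouguer anomaly = 51.09 − (16.59) = 34.50 mGal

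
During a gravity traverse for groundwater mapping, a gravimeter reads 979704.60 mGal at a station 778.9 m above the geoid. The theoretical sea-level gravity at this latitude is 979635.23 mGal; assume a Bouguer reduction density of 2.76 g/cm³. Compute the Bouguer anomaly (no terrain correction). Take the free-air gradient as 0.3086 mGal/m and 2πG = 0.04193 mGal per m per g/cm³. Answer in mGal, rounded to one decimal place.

219.6

Free-air correction = 0.3086 × 778.9 = 240.37 mGal
Free-air anomaly = 979704.60 − 979635.23 + (240.37) = 309.74 mGal
Bouguer slab correction = 0.04193 × 2.76 × 778.9 = 90.14 mGal
Simple Bouguer anomaly = 309.74 − (90.14) = 219.60 mGal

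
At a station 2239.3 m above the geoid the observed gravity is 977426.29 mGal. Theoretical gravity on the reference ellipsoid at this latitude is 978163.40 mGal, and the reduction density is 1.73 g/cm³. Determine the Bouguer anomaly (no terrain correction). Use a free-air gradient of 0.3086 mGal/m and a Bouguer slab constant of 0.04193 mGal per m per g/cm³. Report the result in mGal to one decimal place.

-208.5

Free-air correction = 0.3086 × 2239.3 = 691.05 mGal
Free-air anomaly = 977426.29 − 978163.40 + (691.05) = -46.06 mGal
Bouguer slab correction = 0.04193 × 1.73 × 2239.3 = 162.44 mGal
Simple Bouguer anomaly = -46.06 − (162.44) = -208.50 mGal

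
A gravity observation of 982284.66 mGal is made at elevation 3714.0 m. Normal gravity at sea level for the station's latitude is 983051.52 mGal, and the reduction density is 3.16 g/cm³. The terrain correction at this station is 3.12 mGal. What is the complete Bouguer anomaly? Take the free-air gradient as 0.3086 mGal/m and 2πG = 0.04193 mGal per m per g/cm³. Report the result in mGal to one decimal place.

-109.7

Free-air correction = 0.3086 × 3714.0 = 1146.14 mGal
Free-air anomaly = 982284.66 − 983051.52 + (1146.14) = 379.28 mGal
Bouguer slab correction = 0.04193 × 3.16 × 3714.0 = 492.10 mGal
Simple Bouguer anomaly = 379.28 − (492.10) = -112.82 mGal
Complete Bouguer anomaly = -112.82 + 3.12 = -109.70 mGal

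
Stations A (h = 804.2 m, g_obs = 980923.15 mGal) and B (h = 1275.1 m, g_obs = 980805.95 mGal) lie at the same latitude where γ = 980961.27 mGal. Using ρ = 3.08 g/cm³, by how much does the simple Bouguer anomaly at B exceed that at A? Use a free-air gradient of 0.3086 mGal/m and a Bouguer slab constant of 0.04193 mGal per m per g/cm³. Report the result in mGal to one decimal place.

-32.7

Δg_SB(A) = 980923.15 − 980961.27 + 0.3086×804.2 − 0.04193×3.08×804.2 = 106.20 mGal
Δg_SB(B) = 980805.95 − 980961.27 + 0.3086×1275.1 − 0.04193×3.08×1275.1 = 73.50 mGal
Difference = 73.50 − (106.20) = -32.70 mGal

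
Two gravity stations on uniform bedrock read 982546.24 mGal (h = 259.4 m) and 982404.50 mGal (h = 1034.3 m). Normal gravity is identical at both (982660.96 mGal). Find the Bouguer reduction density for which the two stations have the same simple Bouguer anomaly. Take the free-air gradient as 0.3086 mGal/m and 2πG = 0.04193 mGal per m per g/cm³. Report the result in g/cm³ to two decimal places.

3.00

Δg_obs = 982404.50 − 982546.24 = -141.74 mGal over Δh = 1034.3 − 259.4 = 774.9 m
Equal Bouguer anomalies ⇒ Δg_obs + (0.3086 − 0.04193ρ)·Δh = 0
0.3086 − 0.04193ρ = −Δg_obs/Δh = 0.18291
ρ = (0.3086 − 0.18291) / 0.04193 = 3.00 g/cm³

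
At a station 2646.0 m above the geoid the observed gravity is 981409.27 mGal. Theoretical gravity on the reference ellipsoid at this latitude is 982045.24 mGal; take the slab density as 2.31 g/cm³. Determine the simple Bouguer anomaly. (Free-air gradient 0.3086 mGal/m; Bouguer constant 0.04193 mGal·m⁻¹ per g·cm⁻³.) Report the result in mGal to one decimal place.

Free-air correction = 0.3086 × 2646.0 = 816.56 mGal
Free-air anomaly = 981409.27 − 982045.24 + (816.56) = 180.59 mGal
Bouguer slab correction = 0.04193 × 2.31 × 2646.0 = 256.29 mGal
Simple Bouguer anomaly = 180.59 − (256.29) = -75.70 mGal

-75.7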